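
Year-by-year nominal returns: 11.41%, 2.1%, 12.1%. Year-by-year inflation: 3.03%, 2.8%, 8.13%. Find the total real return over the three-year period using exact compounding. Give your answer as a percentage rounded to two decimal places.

Compound the nominal returns: 1.1141 × 1.0210 × 1.1210 = 1.275133.
Compound inflation: 1.0303 × 1.0280 × 1.0813 = 1.145257.
Deflate: 1.275133 / 1.145257 = 1.113403.
Total real return = 1.113403 − 1 → 11.34%.

11.34%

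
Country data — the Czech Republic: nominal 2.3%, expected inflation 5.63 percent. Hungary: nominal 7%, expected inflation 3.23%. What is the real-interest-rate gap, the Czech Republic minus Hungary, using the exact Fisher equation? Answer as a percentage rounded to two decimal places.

The Czech Republic: (1 + 0.0230)/(1 + 0.0563) − 1 = -3.1525%
Hungary: (1 + 0.0700)/(1 + 0.0323) − 1 = 3.6520%
Differential = -3.1525% − 3.6520% = -6.8046% → -6.80%.

-6.80%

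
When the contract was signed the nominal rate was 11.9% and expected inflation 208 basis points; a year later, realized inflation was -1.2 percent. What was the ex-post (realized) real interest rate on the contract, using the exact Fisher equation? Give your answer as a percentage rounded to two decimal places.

13.26%

Ex-post: (1 + 0.1190)/(1 − 0.0120) − 1 = 13.2591%
So the realized real rate is 13.26%.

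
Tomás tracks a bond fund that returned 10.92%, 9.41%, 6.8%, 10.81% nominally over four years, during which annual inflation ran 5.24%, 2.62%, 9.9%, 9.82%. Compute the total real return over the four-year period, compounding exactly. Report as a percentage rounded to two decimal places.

10.19%

Nominal growth factor = 1.1092 × 1.0941 × 1.0680 × 1.1081 = 1.436207
Price-level growth factor = 1.0524 × 1.0262 × 1.0990 × 1.0982 = 1.303443
Real growth factor = 1.436207 / 1.303443 = 1.101857
Total real return = 1.101857 − 1 → 10.19%.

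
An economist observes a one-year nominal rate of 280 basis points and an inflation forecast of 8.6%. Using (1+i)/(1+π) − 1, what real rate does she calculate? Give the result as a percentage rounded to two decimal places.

By the Fisher relation, 1 + r = (1 + i)/(1 + π).
1 + r = 1.02800 / 1.08600 = 0.946593
r = 0.946593 − 1 = -5.3407%, i.e. -5.34%.

-5.34%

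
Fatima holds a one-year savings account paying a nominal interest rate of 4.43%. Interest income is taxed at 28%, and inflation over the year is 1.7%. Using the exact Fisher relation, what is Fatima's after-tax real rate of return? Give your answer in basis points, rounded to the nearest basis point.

146 basis points

After-tax nominal return = 4.43% × (1 − 0.28) = 3.1896%.
1 + r = 1.031896 / 1.01700 = 1.014647
After-tax real rate = 1.014647 − 1 → 146 basis points.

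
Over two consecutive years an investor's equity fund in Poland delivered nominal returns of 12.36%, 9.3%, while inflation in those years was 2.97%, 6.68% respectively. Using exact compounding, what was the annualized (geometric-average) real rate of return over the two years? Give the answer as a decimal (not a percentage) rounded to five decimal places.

Nominal growth factor = 1.1236 × 1.0930 = 1.22809480
Price-level growth factor = 1.0297 × 1.0668 = 1.09848396
Real growth factor = 1.22809480 / 1.09848396 = 1.11799065
Annualized real rate = 1.11799065^(1/2) − 1 = 5.7351% → 0.05735.

0.05735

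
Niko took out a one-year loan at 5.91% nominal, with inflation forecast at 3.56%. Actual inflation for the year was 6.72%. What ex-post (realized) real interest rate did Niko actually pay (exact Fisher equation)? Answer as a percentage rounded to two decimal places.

Ex-post: (1 + 0.0591)/(1 + 0.0672) − 1 = -0.7590%
So the realized real rate is -0.76%.

-0.76%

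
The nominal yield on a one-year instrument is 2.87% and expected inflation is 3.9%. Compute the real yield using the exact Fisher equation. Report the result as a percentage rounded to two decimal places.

By the Fisher relation, 1 + r = (1 + i)/(1 + π).
1 + r = 1.02870 / 1.03900 = 0.990087
r = 0.990087 − 1 = -0.9913%, i.e. -0.99%.

-0.99%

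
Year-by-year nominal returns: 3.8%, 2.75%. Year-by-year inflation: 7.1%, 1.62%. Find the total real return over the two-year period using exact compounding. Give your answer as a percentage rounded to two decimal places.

Compound the nominal returns: 1.0380 × 1.0275 = 1.066545.
Compound inflation: 1.0710 × 1.0162 = 1.088350.
Deflate: 1.066545 / 1.088350 = 0.979965.
Total real return = 0.979965 − 1 → -2.00%.

-2.00%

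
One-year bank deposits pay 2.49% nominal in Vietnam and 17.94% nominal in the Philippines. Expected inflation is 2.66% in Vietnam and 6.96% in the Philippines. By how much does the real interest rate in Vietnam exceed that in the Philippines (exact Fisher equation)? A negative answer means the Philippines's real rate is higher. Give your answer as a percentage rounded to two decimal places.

-10.43%

Vietnam: (1 + 0.0249)/(1 + 0.0266) − 1 = -0.1656%
The Philippines: (1 + 0.1794)/(1 + 0.0696) − 1 = 10.2655%
Differential = -0.1656% − 10.2655% = -10.4311% → -10.43%.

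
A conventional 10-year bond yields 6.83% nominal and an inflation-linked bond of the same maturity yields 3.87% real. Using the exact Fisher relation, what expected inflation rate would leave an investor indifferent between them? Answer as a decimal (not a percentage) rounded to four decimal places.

(1 + π) = (1 + i)/(1 + r) = 1.06830 / 1.03870 = 1.028497
Break-even inflation = 1.028497 − 1 → 0.0285.

0.0285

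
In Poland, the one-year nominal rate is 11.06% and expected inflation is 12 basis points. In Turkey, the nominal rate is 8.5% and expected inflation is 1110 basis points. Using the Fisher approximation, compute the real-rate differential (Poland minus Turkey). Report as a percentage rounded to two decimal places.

Poland: 11.06% − 0.12% = 10.940%
Turkey: 8.5% − 11.1% = -2.600%
Differential = 13.540% → 13.54%.

13.54%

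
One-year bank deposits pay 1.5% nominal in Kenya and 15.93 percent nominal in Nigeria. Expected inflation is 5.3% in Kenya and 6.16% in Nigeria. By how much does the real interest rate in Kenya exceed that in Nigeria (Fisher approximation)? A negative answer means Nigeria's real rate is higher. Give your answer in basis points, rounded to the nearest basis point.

-1357 basis points

Kenya: 1.5% − 5.3% = -3.800%
Nigeria: 15.93% − 6.16% = 9.770%
Differential = -13.570% → -1357 basis points.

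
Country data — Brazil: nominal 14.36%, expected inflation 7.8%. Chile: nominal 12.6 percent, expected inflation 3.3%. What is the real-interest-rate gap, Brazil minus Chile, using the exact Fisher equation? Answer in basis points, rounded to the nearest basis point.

-292 basis points

Brazil: (1 + 0.1436)/(1 + 0.0780) − 1 = 6.0853%
Chile: (1 + 0.1260)/(1 + 0.0330) − 1 = 9.0029%
Differential = 6.0853% − 9.0029% = -2.9176% → -292 basis points.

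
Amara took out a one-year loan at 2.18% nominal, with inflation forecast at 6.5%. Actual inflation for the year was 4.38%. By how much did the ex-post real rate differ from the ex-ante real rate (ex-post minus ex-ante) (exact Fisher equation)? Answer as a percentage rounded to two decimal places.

1.95%

Ex-ante: (1 + 0.0218)/(1 + 0.0650) − 1 = -4.0563%
Ex-post: (1 + 0.0218)/(1 + 0.0438) − 1 = -2.1077%
Difference (ex-post − ex-ante) = 1.9487% → 1.95%.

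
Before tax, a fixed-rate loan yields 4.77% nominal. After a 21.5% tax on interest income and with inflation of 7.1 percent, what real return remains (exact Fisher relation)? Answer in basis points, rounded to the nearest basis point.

-313 basis points

After-tax nominal return = 4.77% × (1 − 0.215) = 3.74445%.
1 + r = 1.0374445 / 1.07100 = 0.968669
After-tax real rate = 0.968669 − 1 → -313 basis points.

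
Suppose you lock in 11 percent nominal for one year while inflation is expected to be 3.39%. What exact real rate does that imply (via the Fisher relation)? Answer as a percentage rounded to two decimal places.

By the Fisher relation, 1 + r = (1 + i)/(1 + π).
1 + r = 1.11000 / 1.03390 = 1.073605
r = 1.073605 − 1 = 7.3605%, i.e. 7.36%.

7.36%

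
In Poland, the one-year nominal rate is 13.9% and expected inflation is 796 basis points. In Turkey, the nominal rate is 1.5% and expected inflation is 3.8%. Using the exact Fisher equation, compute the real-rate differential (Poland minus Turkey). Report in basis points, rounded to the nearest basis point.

772 basis points

Poland: (1 + 0.1390)/(1 + 0.0796) − 1 = 5.5020%
Turkey: (1 + 0.0150)/(1 + 0.0380) − 1 = -2.2158%
Differential = 5.5020% − (-2.2158%) = 7.7178% → 772 basis points.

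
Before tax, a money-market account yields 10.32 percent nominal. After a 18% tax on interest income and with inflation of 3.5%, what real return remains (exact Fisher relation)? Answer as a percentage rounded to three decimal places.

4.795%

After-tax nominal return = 10.32% × (1 − 0.18) = 8.4624%.
1 + r = 1.084624 / 1.03500 = 1.047946
After-tax real rate = 1.047946 − 1 → 4.795%.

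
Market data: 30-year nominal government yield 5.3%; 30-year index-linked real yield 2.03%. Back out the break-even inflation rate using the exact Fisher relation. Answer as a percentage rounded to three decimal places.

3.205%

(1 + π) = (1 + i)/(1 + r) = 1.05300 / 1.02030 = 1.032049
Break-even inflation = 1.032049 − 1 → 3.205%.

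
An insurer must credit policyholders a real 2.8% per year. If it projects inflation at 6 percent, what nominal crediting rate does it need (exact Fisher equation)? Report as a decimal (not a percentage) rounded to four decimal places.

(1 + i) = (1 + r)(1 + π) = 1.02800 × 1.06000 = 1.08968
i = 1.08968 − 1, so the required nominal rate is 0.0897.

0.0897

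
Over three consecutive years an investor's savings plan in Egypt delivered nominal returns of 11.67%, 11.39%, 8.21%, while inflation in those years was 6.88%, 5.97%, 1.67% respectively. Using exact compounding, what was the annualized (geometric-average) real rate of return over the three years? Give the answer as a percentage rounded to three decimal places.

5.340%

Compound the nominal returns: 1.1167 × 1.1139 × 1.0821 = 1.34601567.
Compound inflation: 1.0688 × 1.0597 × 1.0167 = 1.15152190.
Deflate: 1.34601567 / 1.15152190 = 1.16890150.
Annualized real rate = 1.16890150^(1/3) − 1 = 5.3398% → 5.340%.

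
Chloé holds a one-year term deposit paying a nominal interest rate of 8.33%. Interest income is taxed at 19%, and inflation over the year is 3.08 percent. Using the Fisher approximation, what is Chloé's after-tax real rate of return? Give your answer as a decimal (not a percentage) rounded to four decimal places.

After-tax nominal return = 8.33% × (1 − 0.19) = 6.7473%.
r ≈ 6.7473% − 3.08% → 0.0367.

0.0367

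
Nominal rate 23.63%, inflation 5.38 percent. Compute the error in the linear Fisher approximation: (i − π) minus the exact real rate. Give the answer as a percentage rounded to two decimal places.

0.93%

Approximate: r ≈ 23.630% − 5.380% = 18.2500%
Exact: (1 + 0.2363)/(1 + 0.0538) − 1 = 17.3183%
Error = 18.2500% − 17.3183% = 0.9317% → 0.93%.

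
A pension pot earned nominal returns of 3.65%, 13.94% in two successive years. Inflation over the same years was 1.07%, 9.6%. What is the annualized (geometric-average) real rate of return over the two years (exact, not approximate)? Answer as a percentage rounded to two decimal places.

3.25%

Compound the nominal returns: 1.0365 × 1.1394 = 1.18098810.
Compound inflation: 1.0107 × 1.0960 = 1.10772720.
Deflate: 1.18098810 / 1.10772720 = 1.06613623.
Annualized real rate = 1.06613623^(1/2) − 1 = 3.2539% → 3.25%.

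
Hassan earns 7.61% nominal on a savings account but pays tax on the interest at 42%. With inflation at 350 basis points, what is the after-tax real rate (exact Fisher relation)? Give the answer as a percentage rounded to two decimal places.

After-tax nominal return = 7.61% × (1 − 0.42) = 4.4138%.
1 + r = 1.044138 / 1.03500 = 1.008829
After-tax real rate = 1.008829 − 1 → 0.88%.

0.88%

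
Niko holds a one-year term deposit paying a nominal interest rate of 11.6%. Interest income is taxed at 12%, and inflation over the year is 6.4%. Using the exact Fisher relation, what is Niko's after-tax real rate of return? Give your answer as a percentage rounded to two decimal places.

3.58%

After-tax nominal return = 11.6% × (1 − 0.12) = 10.2080%.
1 + r = 1.10208 / 1.06400 = 1.035789
After-tax real rate = 1.035789 − 1 → 3.58%.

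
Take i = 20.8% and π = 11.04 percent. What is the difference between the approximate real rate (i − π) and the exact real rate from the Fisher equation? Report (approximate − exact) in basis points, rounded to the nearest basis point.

97 basis points

Approximate: r ≈ 20.800% − 11.040% = 9.7600%
Exact: (1 + 0.2080)/(1 + 0.1104) − 1 = 8.7896%
Error = 9.7600% − 8.7896% = 0.9704% → 97 basis points.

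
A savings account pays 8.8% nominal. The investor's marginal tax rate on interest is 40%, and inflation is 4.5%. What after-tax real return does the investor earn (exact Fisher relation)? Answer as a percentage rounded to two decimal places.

0.75%

After-tax nominal return = 8.8% × (1 − 0.4) = 5.2800%.
1 + r = 1.05280 / 1.04500 = 1.007464
After-tax real rate = 1.007464 − 1 → 0.75%.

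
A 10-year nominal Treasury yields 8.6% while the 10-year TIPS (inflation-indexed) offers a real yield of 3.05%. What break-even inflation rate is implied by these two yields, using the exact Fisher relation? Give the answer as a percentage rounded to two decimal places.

5.39%

(1 + π) = (1 + i)/(1 + r) = 1.08600 / 1.03050 = 1.053857
Break-even inflation = 1.053857 − 1 → 5.39%.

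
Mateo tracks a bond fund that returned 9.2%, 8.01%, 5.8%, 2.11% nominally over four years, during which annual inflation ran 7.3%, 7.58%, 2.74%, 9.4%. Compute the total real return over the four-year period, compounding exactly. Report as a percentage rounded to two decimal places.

Nominal growth factor = 1.0920 × 1.0801 × 1.0580 × 1.0211 = 1.274209
Price-level growth factor = 1.0730 × 1.0758 × 1.0274 × 1.0940 = 1.297443
Real growth factor = 1.274209 / 1.297443 = 0.982093
Total real return = 0.982093 − 1 → -1.79%.

-1.79%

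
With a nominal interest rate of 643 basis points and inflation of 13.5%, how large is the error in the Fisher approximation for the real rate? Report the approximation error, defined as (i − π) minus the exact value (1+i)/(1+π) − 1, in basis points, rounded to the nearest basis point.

-84 basis points

Approximate: r ≈ 6.430% − 13.500% = -7.0700%
Exact: (1 + 0.0643)/(1 + 0.1350) − 1 = -6.2291%
Error = -7.0700% − (-6.2291%) = -0.8409% → -84 basis points.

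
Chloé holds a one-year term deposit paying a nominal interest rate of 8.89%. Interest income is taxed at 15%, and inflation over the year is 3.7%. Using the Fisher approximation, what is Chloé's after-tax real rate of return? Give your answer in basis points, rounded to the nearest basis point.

386 basis points

After-tax nominal return = 8.89% × (1 − 0.15) = 7.5565%.
r ≈ 7.5565% − 3.7% → 386 basis points.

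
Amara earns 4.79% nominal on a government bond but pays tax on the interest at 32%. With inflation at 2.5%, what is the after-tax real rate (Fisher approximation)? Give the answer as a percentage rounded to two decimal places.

0.76%

After-tax nominal return = 4.79% × (1 − 0.32) = 3.2572%.
r ≈ 3.2572% − 2.5% → 0.76%.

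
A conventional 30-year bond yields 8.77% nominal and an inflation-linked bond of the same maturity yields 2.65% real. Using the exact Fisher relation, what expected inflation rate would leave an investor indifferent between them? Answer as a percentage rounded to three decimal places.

5.962%

(1 + π) = (1 + i)/(1 + r) = 1.08770 / 1.02650 = 1.059620
Break-even inflation = 1.059620 − 1 → 5.962%.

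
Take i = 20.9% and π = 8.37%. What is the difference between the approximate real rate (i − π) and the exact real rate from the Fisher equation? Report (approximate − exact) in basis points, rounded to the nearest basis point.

Approximate: r ≈ 20.900% − 8.370% = 12.5300%
Exact: (1 + 0.2090)/(1 + 0.0837) − 1 = 11.5622%
Error = 12.5300% − 11.5622% = 0.9678% → 97 basis points.

97 basis points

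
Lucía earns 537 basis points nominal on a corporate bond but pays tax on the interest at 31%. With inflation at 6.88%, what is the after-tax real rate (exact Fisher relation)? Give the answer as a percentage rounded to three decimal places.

After-tax nominal return = 5.37% × (1 − 0.31) = 3.7053%.
1 + r = 1.037053 / 1.06880 = 0.970297
After-tax real rate = 0.970297 − 1 → -2.970%.

-2.970%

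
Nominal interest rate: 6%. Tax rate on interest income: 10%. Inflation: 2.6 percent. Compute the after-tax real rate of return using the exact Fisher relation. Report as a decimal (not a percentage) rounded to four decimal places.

After-tax nominal return = 6% × (1 − 0.1) = 5.4000%.
1 + r = 1.05400 / 1.02600 = 1.027290
After-tax real rate = 1.027290 − 1 → 0.0273.

0.0273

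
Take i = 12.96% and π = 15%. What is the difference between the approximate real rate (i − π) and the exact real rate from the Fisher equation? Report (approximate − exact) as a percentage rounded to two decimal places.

-0.27%

Approximate: r ≈ 12.960% − 15.000% = -2.0400%
Exact: (1 + 0.1296)/(1 + 0.1500) − 1 = -1.7739%
Error = -2.0400% − (-1.7739%) = -0.2661% → -0.27%.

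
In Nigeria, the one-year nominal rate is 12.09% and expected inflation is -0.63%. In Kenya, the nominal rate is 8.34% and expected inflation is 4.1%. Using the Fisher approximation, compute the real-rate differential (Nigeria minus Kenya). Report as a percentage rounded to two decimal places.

8.48%

Nigeria: 12.09% − (-0.63%) = 12.720%
Kenya: 8.34% − 4.1% = 4.240%
Differential = 8.480% → 8.48%.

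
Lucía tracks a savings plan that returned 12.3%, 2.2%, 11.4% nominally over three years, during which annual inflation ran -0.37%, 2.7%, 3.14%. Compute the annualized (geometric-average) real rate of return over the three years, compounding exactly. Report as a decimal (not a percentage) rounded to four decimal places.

0.0660

Nominal growth factor = 1.1230 × 1.0220 × 1.1140 = 1.27854448
Price-level growth factor = 0.9963 × 1.0270 × 1.0314 = 1.05532858
Real growth factor = 1.27854448 / 1.05532858 = 1.21151318
Annualized real rate = 1.21151318^(1/3) − 1 = 6.6046% → 0.0660.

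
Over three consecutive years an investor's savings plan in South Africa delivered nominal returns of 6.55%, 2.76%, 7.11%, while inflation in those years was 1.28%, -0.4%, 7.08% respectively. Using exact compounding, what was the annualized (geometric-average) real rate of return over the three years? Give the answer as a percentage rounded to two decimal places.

Nominal growth factor = 1.0655 × 1.0276 × 1.0711 = 1.17275574
Price-level growth factor = 1.0128 × 0.9960 × 1.0708 = 1.08016822
Real growth factor = 1.17275574 / 1.08016822 = 1.08571584
Annualized real rate = 1.08571584^(1/3) − 1 = 2.7792% → 2.78%.

2.78%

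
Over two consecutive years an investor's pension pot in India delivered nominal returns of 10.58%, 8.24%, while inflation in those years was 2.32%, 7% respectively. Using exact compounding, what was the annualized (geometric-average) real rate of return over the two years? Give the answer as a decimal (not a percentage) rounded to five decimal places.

Nominal growth factor = 1.1058 × 1.0824 = 1.19691792
Price-level growth factor = 1.0232 × 1.0700 = 1.09482400
Real growth factor = 1.19691792 / 1.09482400 = 1.09325144
Annualized real rate = 1.09325144^(1/2) − 1 = 4.5587% → 0.04559.

0.04559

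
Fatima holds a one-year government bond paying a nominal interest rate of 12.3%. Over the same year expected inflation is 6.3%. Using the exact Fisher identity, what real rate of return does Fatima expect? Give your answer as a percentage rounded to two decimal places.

1 + r = 1.12300 / 1.06300 = 1.056444
r = 1.056444 − 1 = 5.6444%, i.e. 5.64%.

5.64%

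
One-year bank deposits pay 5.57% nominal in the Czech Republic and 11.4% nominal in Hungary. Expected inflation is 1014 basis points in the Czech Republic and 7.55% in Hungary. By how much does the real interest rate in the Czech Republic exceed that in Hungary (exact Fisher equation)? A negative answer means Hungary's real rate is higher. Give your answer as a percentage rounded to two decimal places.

-7.73%

The Czech Republic: (1 + 0.0557)/(1 + 0.1014) − 1 = -4.1493%
Hungary: (1 + 0.1140)/(1 + 0.0755) − 1 = 3.5797%
Differential = -4.1493% − 3.5797% = -7.7290% → -7.73%.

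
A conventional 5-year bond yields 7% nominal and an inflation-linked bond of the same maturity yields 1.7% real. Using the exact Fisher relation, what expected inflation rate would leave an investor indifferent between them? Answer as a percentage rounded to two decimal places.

(1 + π) = (1 + i)/(1 + r) = 1.07000 / 1.01700 = 1.052114
Break-even inflation = 1.052114 − 1 → 5.21%.

5.21%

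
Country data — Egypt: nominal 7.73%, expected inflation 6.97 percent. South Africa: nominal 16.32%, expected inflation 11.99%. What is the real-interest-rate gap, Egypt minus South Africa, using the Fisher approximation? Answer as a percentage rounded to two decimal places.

Egypt: 7.73% − 6.97% = 0.760%
South Africa: 16.32% − 11.99% = 4.330%
Differential = -3.570% → -3.57%.

-3.57%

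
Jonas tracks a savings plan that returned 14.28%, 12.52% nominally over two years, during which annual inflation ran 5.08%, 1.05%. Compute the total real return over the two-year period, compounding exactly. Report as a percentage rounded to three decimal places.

Compound the nominal returns: 1.1428 × 1.1252 = 1.285879.
Compound inflation: 1.0508 × 1.0105 = 1.061833.
Deflate: 1.285879 / 1.061833 = 1.210998.
Total real return = 1.210998 − 1 → 21.100%.

21.100%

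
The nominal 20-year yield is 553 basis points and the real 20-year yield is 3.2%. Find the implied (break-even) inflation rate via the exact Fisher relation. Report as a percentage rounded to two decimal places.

(1 + π) = (1 + i)/(1 + r) = 1.05530 / 1.03200 = 1.022578
Break-even inflation = 1.022578 − 1 → 2.26%.

2.26%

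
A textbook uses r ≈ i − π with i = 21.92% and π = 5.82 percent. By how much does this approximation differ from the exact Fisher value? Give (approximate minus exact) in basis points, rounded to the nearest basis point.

89 basis points

Approximate: r ≈ 21.920% − 5.820% = 16.1000%
Exact: (1 + 0.2192)/(1 + 0.0582) − 1 = 15.2145%
Error = 16.1000% − 15.2145% = 0.8855% → 89 basis points.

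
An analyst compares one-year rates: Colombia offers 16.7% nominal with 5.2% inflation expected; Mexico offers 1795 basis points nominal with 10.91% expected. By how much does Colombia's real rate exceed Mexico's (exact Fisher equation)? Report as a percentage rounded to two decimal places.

4.58%

Colombia: (1 + 0.1670)/(1 + 0.0520) − 1 = 10.9316%
Mexico: (1 + 0.1795)/(1 + 0.1091) − 1 = 6.3475%
Differential = 10.9316% − 6.3475% = 4.5841% → 4.58%.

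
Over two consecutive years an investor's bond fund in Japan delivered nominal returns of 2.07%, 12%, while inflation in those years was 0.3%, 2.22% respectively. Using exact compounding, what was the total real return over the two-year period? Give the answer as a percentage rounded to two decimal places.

Compound the nominal returns: 1.0207 × 1.1200 = 1.143184.
Compound inflation: 1.0030 × 1.0222 = 1.025267.
Deflate: 1.143184 / 1.025267 = 1.115011.
Total real return = 1.115011 − 1 → 11.50%.

11.50%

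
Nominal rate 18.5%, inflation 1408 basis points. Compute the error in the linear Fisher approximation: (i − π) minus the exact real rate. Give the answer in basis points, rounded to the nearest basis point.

Approximate: r ≈ 18.500% − 14.080% = 4.4200%
Exact: (1 + 0.1850)/(1 + 0.1408) − 1 = 3.8745%
Error = 4.4200% − 3.8745% = 0.5455% → 55 basis points.

55 basis points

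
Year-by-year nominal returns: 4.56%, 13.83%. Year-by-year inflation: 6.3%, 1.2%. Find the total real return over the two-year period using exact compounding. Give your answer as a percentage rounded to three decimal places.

10.639%

Nominal growth factor = 1.0456 × 1.1383 = 1.190206
Price-level growth factor = 1.0630 × 1.0120 = 1.075756
Real growth factor = 1.190206 / 1.075756 = 1.106391
Total real return = 1.106391 − 1 → 10.639%.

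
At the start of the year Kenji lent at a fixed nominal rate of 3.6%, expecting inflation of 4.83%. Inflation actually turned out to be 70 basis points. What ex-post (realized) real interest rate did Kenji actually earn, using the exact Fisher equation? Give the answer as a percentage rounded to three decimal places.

2.880%

Ex-post: (1 + 0.0360)/(1 + 0.0070) − 1 = 2.8798%
So the realized real rate is 2.880%.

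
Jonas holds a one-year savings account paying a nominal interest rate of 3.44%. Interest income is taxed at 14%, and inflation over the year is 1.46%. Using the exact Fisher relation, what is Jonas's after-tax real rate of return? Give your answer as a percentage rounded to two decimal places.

After-tax nominal return = 3.44% × (1 − 0.14) = 2.9584%.
1 + r = 1.029584 / 1.01460 = 1.014768
After-tax real rate = 1.014768 − 1 → 1.48%.

1.48%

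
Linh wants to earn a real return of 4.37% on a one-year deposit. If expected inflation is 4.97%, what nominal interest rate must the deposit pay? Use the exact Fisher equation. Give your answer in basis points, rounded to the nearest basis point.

(1 + i) = (1 + r)(1 + π) = 1.04370 × 1.04970 = 1.09557189
i = 1.09557189 − 1, so the required nominal rate is 956 basis points.

956 basis points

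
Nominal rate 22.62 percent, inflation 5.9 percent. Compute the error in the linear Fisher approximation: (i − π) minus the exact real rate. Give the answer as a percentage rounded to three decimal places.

Approximate: r ≈ 22.620% − 5.900% = 16.7200%
Exact: (1 + 0.2262)/(1 + 0.0590) − 1 = 15.78848%
Error = 16.7200% − 15.78848% = 0.93152% → 0.932%.

0.932%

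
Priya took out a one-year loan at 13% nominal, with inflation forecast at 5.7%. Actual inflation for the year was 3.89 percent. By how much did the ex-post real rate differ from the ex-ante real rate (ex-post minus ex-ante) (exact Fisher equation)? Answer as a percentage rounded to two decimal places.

1.86%

Ex-ante: (1 + 0.1300)/(1 + 0.0570) − 1 = 6.9063%
Ex-post: (1 + 0.1300)/(1 + 0.0389) − 1 = 8.7689%
Difference (ex-post − ex-ante) = 1.8626% → 1.86%.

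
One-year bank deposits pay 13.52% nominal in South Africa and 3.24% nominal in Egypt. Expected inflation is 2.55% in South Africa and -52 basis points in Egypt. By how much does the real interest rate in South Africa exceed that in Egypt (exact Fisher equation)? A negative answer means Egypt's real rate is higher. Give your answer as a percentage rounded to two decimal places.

6.92%

South Africa: (1 + 0.1352)/(1 + 0.0255) − 1 = 10.6972%
Egypt: (1 + 0.0324)/(1 − 0.0052) − 1 = 3.7797%
Differential = 10.6972% − 3.7797% = 6.9176% → 6.92%.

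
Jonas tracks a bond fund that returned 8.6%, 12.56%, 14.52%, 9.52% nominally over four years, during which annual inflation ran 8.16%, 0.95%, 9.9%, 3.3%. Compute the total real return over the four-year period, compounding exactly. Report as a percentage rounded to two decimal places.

Compound the nominal returns: 1.0860 × 1.1256 × 1.1452 × 1.0952 = 1.533164.
Compound inflation: 1.0816 × 1.0095 × 1.0990 × 1.0330 = 1.239570.
Deflate: 1.533164 / 1.239570 = 1.236852.
Total real return = 1.236852 − 1 → 23.69%.

23.69%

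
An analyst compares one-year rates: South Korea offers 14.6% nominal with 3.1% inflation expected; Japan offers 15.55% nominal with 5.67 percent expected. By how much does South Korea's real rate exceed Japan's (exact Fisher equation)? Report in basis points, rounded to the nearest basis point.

South Korea: (1 + 0.1460)/(1 + 0.0310) − 1 = 11.1542%
Japan: (1 + 0.1555)/(1 + 0.0567) − 1 = 9.3499%
Differential = 11.1542% − 9.3499% = 1.8044% → 180 basis points.

180 basis points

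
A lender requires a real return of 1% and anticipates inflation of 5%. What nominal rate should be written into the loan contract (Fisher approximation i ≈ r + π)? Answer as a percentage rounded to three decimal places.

i ≈ r + π = 1% + 5% = 6.000%.

6.000%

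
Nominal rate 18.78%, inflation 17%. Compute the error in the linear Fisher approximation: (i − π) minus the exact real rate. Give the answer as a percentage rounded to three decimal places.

Approximate: r ≈ 18.780% − 17.000% = 1.7800%
Exact: (1 + 0.1878)/(1 + 0.1700) − 1 = 1.5214%
Error = 1.7800% − 1.5214% = 0.2586% → 0.259%.

0.259%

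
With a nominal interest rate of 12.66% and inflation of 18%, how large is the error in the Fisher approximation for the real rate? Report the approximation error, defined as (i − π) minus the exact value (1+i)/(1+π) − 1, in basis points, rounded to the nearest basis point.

Approximate: r ≈ 12.660% − 18.000% = -5.3400%
Exact: (1 + 0.1266)/(1 + 0.1800) − 1 = -4.5254%
Error = -5.3400% − (-4.5254%) = -0.8146% → -81 basis points.

-81 basis points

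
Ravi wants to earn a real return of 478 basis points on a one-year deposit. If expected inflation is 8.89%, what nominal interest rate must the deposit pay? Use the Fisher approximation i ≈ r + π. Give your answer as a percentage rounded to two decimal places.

i ≈ r + π = 4.78% + 8.89% = 13.67%.

13.67%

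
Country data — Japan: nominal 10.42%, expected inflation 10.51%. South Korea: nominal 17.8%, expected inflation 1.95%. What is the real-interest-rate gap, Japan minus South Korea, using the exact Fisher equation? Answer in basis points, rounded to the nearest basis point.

Japan: (1 + 0.1042)/(1 + 0.1051) − 1 = -0.0814%
South Korea: (1 + 0.1780)/(1 + 0.0195) − 1 = 15.5468%
Differential = -0.0814% − 15.5468% = -15.6283% → -1563 basis points.

-1563 basis points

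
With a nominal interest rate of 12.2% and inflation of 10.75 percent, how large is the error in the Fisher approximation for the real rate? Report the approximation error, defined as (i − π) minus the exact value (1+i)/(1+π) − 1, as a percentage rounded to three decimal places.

Approximate: r ≈ 12.200% − 10.750% = 1.4500%
Exact: (1 + 0.1220)/(1 + 0.1075) − 1 = 1.3093%
Error = 1.4500% − 1.3093% = 0.1407% → 0.141%.

0.141%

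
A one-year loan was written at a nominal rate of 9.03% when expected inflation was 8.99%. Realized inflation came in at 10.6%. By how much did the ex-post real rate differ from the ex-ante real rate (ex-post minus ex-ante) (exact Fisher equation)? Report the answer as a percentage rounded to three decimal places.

Ex-ante: (1 + 0.0903)/(1 + 0.0899) − 1 = 0.0367%
Ex-post: (1 + 0.0903)/(1 + 0.1060) − 1 = -1.4195%
Difference (ex-post − ex-ante) = -1.4562% → -1.456%.

-1.456%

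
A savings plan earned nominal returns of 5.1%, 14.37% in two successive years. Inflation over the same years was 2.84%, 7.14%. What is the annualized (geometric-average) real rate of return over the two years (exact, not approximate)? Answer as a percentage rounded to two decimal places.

4.45%

Nominal growth factor = 1.0510 × 1.1437 = 1.20202870
Price-level growth factor = 1.0284 × 1.0714 = 1.10182776
Real growth factor = 1.20202870 / 1.10182776 = 1.09094066
Annualized real rate = 1.09094066^(1/2) − 1 = 4.4481% → 4.45%.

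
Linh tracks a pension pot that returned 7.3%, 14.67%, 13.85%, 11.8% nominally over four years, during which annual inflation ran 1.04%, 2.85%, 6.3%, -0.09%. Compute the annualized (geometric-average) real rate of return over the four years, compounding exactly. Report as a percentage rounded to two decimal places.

Nominal growth factor = 1.0730 × 1.1467 × 1.1385 × 1.1180 = 1.56611761
Price-level growth factor = 1.0104 × 1.0285 × 1.0630 × 0.9991 = 1.10367157
Real growth factor = 1.56611761 / 1.10367157 = 1.41900693
Annualized real rate = 1.41900693^(1/4) − 1 = 9.1431% → 9.14%.

9.14%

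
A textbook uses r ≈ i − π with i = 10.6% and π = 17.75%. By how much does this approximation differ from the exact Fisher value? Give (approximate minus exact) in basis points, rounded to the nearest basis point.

Approximate: r ≈ 10.600% − 17.750% = -7.1500%
Exact: (1 + 0.1060)/(1 + 0.1775) − 1 = -6.0722%
Error = -7.1500% − (-6.0722%) = -1.0778% → -108 basis points.

-108 basis points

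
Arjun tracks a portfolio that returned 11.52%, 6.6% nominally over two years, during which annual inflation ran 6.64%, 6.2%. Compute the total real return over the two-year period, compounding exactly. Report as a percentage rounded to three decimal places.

Nominal growth factor = 1.1152 × 1.0660 = 1.188803
Price-level growth factor = 1.0664 × 1.0620 = 1.132517
Real growth factor = 1.188803 / 1.132517 = 1.049700
Total real return = 1.049700 − 1 → 4.970%.

4.970%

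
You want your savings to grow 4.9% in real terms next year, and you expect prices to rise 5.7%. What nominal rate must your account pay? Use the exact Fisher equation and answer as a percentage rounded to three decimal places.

10.879%

(1 + i) = (1 + r)(1 + π) = 1.04900 × 1.05700 = 1.108793
i = 1.108793 − 1, so the required nominal rate is 10.879%.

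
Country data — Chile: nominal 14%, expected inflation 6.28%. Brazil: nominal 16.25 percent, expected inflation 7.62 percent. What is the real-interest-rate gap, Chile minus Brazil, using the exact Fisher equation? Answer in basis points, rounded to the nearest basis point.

-76 basis points

Chile: (1 + 0.1400)/(1 + 0.0628) − 1 = 7.2638%
Brazil: (1 + 0.1625)/(1 + 0.0762) − 1 = 8.0190%
Differential = 7.2638% − 8.0190% = -0.7551% → -76 basis points.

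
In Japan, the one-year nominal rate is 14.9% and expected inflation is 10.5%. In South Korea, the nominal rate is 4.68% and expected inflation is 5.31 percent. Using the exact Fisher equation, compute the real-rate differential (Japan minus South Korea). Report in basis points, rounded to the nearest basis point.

Japan: (1 + 0.1490)/(1 + 0.1050) − 1 = 3.9819%
South Korea: (1 + 0.0468)/(1 + 0.0531) − 1 = -0.5982%
Differential = 3.9819% − (-0.5982%) = 4.5801% → 458 basis points.

458 basis points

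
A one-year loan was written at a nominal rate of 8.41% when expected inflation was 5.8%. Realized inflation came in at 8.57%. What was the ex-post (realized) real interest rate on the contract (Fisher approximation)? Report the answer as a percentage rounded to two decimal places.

-0.16%

Ex-post: 8.41% − 8.57% = -0.160%
So the realized real rate is -0.16%.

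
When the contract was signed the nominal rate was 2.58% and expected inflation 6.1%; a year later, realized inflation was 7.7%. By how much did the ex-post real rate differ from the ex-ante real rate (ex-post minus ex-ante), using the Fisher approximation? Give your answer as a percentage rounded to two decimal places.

Ex-ante: 2.58% − 6.1% = -3.520%
Ex-post: 2.58% − 7.7% = -5.120%
Difference (ex-post − ex-ante) = -1.6000% → -1.60%.

-1.60%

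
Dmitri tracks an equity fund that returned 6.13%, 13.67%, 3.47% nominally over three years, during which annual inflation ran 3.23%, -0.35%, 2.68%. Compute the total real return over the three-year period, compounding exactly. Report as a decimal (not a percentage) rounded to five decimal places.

0.18176

Nominal growth factor = 1.0613 × 1.1367 × 1.0347 = 1.248241
Price-level growth factor = 1.0323 × 0.9965 × 1.0268 = 1.056256
Real growth factor = 1.248241 / 1.056256 = 1.181760
Total real return = 1.181760 − 1 → 0.18176.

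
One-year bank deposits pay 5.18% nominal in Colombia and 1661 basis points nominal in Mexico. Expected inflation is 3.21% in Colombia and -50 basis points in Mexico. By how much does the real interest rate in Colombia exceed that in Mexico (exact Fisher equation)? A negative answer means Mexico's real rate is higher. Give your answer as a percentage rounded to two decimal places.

Colombia: (1 + 0.0518)/(1 + 0.0321) − 1 = 1.9087%
Mexico: (1 + 0.1661)/(1 − 0.0050) − 1 = 17.1960%
Differential = 1.9087% − 17.1960% = -15.2873% → -15.29%.

-15.29%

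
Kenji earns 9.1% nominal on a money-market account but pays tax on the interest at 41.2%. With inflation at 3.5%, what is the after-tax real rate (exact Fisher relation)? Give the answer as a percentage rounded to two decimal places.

1.79%

After-tax nominal return = 9.1% × (1 − 0.412) = 5.3508%.
1 + r = 1.053508 / 1.03500 = 1.017882
After-tax real rate = 1.017882 − 1 → 1.79%.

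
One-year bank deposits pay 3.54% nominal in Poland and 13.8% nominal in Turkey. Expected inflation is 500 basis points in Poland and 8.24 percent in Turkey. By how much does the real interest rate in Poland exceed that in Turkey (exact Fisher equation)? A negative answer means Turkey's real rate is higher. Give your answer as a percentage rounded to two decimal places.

Poland: (1 + 0.0354)/(1 + 0.0500) − 1 = -1.3905%
Turkey: (1 + 0.1380)/(1 + 0.0824) − 1 = 5.1367%
Differential = -1.3905% − 5.1367% = -6.5272% → -6.53%.

-6.53%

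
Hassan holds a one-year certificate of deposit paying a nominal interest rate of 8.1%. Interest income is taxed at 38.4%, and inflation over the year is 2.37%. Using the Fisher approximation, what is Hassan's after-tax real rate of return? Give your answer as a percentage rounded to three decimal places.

After-tax nominal return = 8.1% × (1 − 0.384) = 4.9896%.
r ≈ 4.9896% − 2.37% → 2.620%.

2.620%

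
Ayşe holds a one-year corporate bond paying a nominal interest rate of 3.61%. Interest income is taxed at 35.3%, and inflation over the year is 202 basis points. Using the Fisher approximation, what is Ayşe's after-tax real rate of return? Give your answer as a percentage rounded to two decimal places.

0.32%

After-tax nominal return = 3.61% × (1 − 0.353) = 2.33567%.
r ≈ 2.33567% − 2.02% → 0.32%.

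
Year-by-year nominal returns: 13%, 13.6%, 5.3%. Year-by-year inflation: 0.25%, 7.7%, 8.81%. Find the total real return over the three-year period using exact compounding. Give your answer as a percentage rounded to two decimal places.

15.06%

Compound the nominal returns: 1.1300 × 1.1360 × 1.0530 = 1.351715.
Compound inflation: 1.0025 × 1.0770 × 1.0881 = 1.174813.
Deflate: 1.351715 / 1.174813 = 1.150578.
Total real return = 1.150578 − 1 → 15.06%.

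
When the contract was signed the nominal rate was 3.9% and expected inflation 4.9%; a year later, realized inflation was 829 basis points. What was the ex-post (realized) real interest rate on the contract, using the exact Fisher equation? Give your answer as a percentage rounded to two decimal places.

-4.05%

Ex-post: (1 + 0.0390)/(1 + 0.0829) − 1 = -4.0539%
So the realized real rate is -4.05%.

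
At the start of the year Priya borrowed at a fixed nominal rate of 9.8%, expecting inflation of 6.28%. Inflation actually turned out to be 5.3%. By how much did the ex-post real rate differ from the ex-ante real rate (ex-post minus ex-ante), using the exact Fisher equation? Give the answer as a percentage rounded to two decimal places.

0.96%

Ex-ante: (1 + 0.0980)/(1 + 0.0628) − 1 = 3.3120%
Ex-post: (1 + 0.0980)/(1 + 0.0530) − 1 = 4.2735%
Difference (ex-post − ex-ante) = 0.9615% → 0.96%.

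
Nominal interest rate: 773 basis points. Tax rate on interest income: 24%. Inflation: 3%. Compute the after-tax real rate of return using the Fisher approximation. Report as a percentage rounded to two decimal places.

2.87%

After-tax nominal return = 7.73% × (1 − 0.24) = 5.8748%.
r ≈ 5.8748% − 3% → 2.87%.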